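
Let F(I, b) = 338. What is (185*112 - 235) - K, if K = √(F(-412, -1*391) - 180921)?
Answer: 20485 - I*√180583 ≈ 20485.0 - 424.95*I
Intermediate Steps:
K = I*√180583 (K = √(338 - 180921) = √(-180583) = I*√180583 ≈ 424.95*I)
(185*112 - 235) - K = (185*112 - 235) - I*√180583 = (20720 - 235) - I*√180583 = 20485 - I*√180583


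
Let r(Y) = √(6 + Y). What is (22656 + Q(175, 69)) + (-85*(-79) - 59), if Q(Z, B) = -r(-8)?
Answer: 29312 - I*√2 ≈ 29312.0 - 1.4142*I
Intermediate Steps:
Q(Z, B) = -I*√2 (Q(Z, B) = -√(6 - 8) = -√(-2) = -I*√2)
(22656 + Q(175, 69)) + (-85*(-79) - 59) = (22656 - I*√2) + (-85*(-79) - 59) = (22656 - I*√2) + (6715 - 59) = (22656 - I*√2) + 6656 = 29312 - I*√2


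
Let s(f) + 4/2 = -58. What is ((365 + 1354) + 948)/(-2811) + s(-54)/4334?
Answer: -1954573/2030479 ≈ -0.96262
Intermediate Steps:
s(f) = -60 (s(f) = -2 - 58 = -60)
((365 + 1354) + 948)/(-2811) + s(-54)/4334 = ((365 + 1354) + 948)/(-2811) - 60/4334 = (1719 + 948)*(-1/2811) - 60*1/4334 = 2667*(-1/2811) - 30/2167 = -889/937 - 30/2167 = -1954573/2030479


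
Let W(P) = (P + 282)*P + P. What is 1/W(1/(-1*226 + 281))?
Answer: 3025/15566 ≈ 0.19433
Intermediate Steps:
W(P) = P + P*(282 + P) (W(P) = (282 + P)*P + P = P*(282 + P) + P = P + P*(282 + P))
1/W(1/(-1*226 + 281)) = 1/((283 + 1/(-1*226 + 281))/(-1*226 + 281)) = 1/((283 + 1/(-226 + 281))/(-226 + 281)) = 1/((283 + 1/55)/55) = 1/((1/55)*(15566/55)) = 1/(15566/3025) = 3025/15566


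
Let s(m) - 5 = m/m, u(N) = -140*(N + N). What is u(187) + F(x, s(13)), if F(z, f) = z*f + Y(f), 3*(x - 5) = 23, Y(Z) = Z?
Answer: -52278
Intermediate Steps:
u(N) = -280*N
s(m) = 6 (s(m) = 5 + m/m = 5 + 1 = 6)
x = 38/3 (x = 5 + (⅓)*23 = 5 + 23/3 = 38/3 ≈ 12.667)
F(z, f) = f + f*z (F(z, f) = z*f + f = f*z + f = f + f*z)
u(187) + F(x, s(13)) = -280*187 + 6*(1 + 38/3) = -52360 + 6*(41/3) = -52360 + 82 = -52278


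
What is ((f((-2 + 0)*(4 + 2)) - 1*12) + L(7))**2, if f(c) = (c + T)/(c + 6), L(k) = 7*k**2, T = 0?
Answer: 110889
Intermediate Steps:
f(c) = c/(6 + c) (f(c) = (c + 0)/(c + 6) = c/(6 + c))
((f((-2 + 0)*(4 + 2)) - 1*12) + L(7))**2 = ((((-2 + 0)*(4 + 2))/(6 + (-2 + 0)*(4 + 2)) - 1*12) + 7*7**2)**2 = (((-2*6)/(6 - 2*6) - 12) + 7*49)**2 = ((-12/(6 - 12) - 12) + 343)**2 = ((-12/(-6) - 12) + 343)**2 = ((-12*(-1/6) - 12) + 343)**2 = ((2 - 12) + 343)**2 = (-10 + 343)**2 = 333**2 = 110889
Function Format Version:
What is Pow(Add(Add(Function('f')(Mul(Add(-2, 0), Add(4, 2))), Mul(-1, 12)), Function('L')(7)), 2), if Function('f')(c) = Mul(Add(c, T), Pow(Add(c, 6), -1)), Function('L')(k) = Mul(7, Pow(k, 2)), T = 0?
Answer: 110889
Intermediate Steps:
Function('f')(c) = Mul(c, Pow(Add(6, c), -1)) (Function('f')(c) = Mul(Add(c, 0), Pow(Add(c, 6), -1)) = Mul(c, Pow(Add(6, c), -1)))
Pow(Add(Add(Function('f')(Mul(Add(-2, 0), Add(4, 2))), Mul(-1, 12)), Function('L')(7)), 2) = Pow(Add(Add(Mul(Mul(Add(-2, 0), Add(4, 2)), Pow(Add(6, Mul(Add(-2, 0), Add(4, 2))), -1)), Mul(-1, 12)), Mul(7, Pow(7, 2))), 2) = Pow(Add(Add(Mul(Mul(-2, 6), Pow(Add(6, Mul(-2, 6)), -1)), -12), Mul(7, 49)), 2) = Pow(Add(Add(Mul(-12, Pow(Add(6, -12), -1)), -12), 343), 2) = Pow(Add(Add(Mul(-12, Pow(-6, -1)), -12), 343), 2) = Pow(Add(Add(Mul(-12, Rational(-1, 6)), -12), 343), 2) = Pow(Add(Add(2, -12), 343), 2) = Pow(Add(-10, 343), 2) = Pow(333, 2) = 110889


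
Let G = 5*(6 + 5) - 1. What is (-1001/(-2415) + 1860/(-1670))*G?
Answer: -725202/19205 ≈ -37.761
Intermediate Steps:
G = 54 (G = 5*11 - 1 = 55 - 1 = 54)
(-1001/(-2415) + 1860/(-1670))*G = (-1001/(-2415) + 1860/(-1670))*54 = (-1001*(-1/2415) + 1860*(-1/1670))*54 = (143/345 - 186/167)*54 = -40289/57615*54 = -725202/19205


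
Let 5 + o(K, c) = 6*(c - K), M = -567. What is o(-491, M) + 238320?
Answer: 237859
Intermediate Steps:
o(K, c) = -5 - 6*K + 6*c (o(K, c) = -5 + 6*(c - K) = -5 + (-6*K + 6*c) = -5 - 6*K + 6*c)
o(-491, M) + 238320 = (-5 - 6*(-491) + 6*(-567)) + 238320 = (-5 + 2946 - 3402) + 238320 = -461 + 238320 = 237859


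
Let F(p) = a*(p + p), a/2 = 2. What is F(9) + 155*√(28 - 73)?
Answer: 72 + 465*I*√5 ≈ 72.0 + 1039.8*I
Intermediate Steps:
a = 4 (a = 2*2 = 4)
F(p) = 8*p (F(p) = 4*(p + p) = 4*(2*p) = 8*p)
F(9) + 155*√(28 - 73) = 8*9 + 155*√(28 - 73) = 72 + 155*√(-45) = 72 + 155*(3*I*√5) = 72 + 465*I*√5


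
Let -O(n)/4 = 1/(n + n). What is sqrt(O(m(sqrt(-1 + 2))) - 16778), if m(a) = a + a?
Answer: I*sqrt(16779) ≈ 129.53*I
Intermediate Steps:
m(a) = 2*a
O(n) = -2/n (O(n) = -4/(n + n) = -4*1/(2*n) = -2/n)
sqrt(O(m(sqrt(-1 + 2))) - 16778) = sqrt(-2*1/(2*sqrt(-1 + 2)) - 16778) = sqrt(-2/(2*sqrt(1)) - 16778) = sqrt(-2/(2*1) - 16778) = sqrt(-2/2 - 16778) = sqrt(-2*1/2 - 16778) = sqrt(-1 - 16778) = sqrt(-16779) = I*sqrt(16779)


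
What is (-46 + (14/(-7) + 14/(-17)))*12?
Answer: -9960/17 ≈ -585.88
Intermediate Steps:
(-46 + (14/(-7) + 14/(-17)))*12 = (-46 + (14*(-1/7) + 14*(-1/17)))*12 = (-46 + (-2 - 14/17))*12 = (-46 - 48/17)*12 = -830/17*12 = -9960/17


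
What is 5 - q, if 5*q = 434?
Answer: -409/5 ≈ -81.800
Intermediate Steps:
q = 434/5 (q = (⅕)*434 = 434/5 ≈ 86.800)
5 - q = 5 - 1*434/5 = 5 - 434/5 = -409/5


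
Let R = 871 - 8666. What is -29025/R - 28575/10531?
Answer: 16584030/16417829 ≈ 1.0101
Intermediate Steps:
R = -7795
-29025/R - 28575/10531 = -29025/(-7795) - 28575/10531 = -29025*(-1/7795) - 28575*1/10531 = 5805/1559 - 28575/10531 = 16584030/16417829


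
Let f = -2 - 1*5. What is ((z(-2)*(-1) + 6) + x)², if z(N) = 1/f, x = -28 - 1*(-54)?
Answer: 50625/49 ≈ 1033.2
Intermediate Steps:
x = 26 (x = -28 + 54 = 26)
f = -7 (f = -2 - 5 = -7)
z(N) = -⅐ (z(N) = 1/(-7) = -⅐)
((z(-2)*(-1) + 6) + x)² = ((-⅐*(-1) + 6) + 26)² = ((⅐ + 6) + 26)² = (43/7 + 26)² = (225/7)² = 50625/49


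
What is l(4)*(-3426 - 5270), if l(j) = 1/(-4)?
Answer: 2174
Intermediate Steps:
l(j) = -1/4 (l(j) = 1*(-1/4) = -1/4)
l(4)*(-3426 - 5270) = -(-3426 - 5270)/4 = -1/4*(-8696) = 2174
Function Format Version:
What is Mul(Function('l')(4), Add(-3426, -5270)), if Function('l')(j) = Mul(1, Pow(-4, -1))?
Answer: 2174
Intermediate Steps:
Function('l')(j) = Rational(-1, 4) (Function('l')(j) = Mul(1, Rational(-1, 4)) = Rational(-1, 4))
Mul(Function('l')(4), Add(-3426, -5270)) = Mul(Rational(-1, 4), Add(-3426, -5270)) = Mul(Rational(-1, 4), -8696) = 2174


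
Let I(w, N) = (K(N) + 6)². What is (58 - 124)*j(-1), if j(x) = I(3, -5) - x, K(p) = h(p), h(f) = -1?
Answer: -1716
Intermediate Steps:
K(p) = -1
I(w, N) = 25 (I(w, N) = (-1 + 6)² = 5² = 25)
j(x) = 25 - x
(58 - 124)*j(-1) = (58 - 124)*(25 - 1*(-1)) = -66*(25 + 1) = -66*26 = -1716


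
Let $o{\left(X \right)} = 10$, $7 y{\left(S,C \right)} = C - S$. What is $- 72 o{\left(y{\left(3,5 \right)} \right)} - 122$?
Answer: $-842$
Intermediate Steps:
$y{\left(S,C \right)} = - \frac{S}{7} + \frac{C}{7}$ ($y{\left(S,C \right)} = \frac{C - S}{7} = - \frac{S}{7} + \frac{C}{7}$)
$- 72 o{\left(y{\left(3,5 \right)} \right)} - 122 = \left(-72\right) 10 - 122 = -720 - 122 = -842$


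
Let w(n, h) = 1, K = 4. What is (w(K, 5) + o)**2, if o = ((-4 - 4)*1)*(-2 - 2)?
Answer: 1089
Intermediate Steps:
o = 32 (o = -8*1*(-4) = -8*(-4) = 32)
(w(K, 5) + o)**2 = (1 + 32)**2 = 33**2 = 1089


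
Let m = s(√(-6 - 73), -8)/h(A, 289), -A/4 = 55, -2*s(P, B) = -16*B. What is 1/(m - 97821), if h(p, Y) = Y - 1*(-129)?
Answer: -209/20444621 ≈ -1.0223e-5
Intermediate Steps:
s(P, B) = 8*B (s(P, B) = -(-8)*B = 8*B)
A = -220 (A = -4*55 = -220)
h(p, Y) = 129 + Y (h(p, Y) = Y + 129 = 129 + Y)
m = -32/209 (m = (8*(-8))/(129 + 289) = -64/418 = -64*1/418 = -32/209 ≈ -0.15311)
1/(m - 97821) = 1/(-32/209 - 97821) = 1/(-20444621/209) = -209/20444621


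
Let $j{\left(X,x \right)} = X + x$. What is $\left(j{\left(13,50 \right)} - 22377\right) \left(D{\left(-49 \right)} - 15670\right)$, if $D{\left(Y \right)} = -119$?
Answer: $352315746$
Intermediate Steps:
$\left(j{\left(13,50 \right)} - 22377\right) \left(D{\left(-49 \right)} - 15670\right) = \left(\left(13 + 50\right) - 22377\right) \left(-119 - 15670\right) = \left(63 - 22377\right) \left(-15789\right) = \left(-22314\right) \left(-15789\right) = 352315746$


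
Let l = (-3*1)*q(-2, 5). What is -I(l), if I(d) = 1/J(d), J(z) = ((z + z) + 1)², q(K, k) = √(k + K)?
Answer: -109/11449 - 12*√3/11449 ≈ -0.011336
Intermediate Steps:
q(K, k) = √(K + k)
J(z) = (1 + 2*z)² (J(z) = (2*z + 1)² = (1 + 2*z)²)
l = -3*√3 (l = (-3*1)*√(-2 + 5) = -3*√3 ≈ -5.1962)
I(d) = (1 + 2*d)⁻² (I(d) = 1/((1 + 2*d)²) = (1 + 2*d)⁻²)
-I(l) = -1/(1 + 2*(-3*√3))² = -1/(1 - 6*√3)²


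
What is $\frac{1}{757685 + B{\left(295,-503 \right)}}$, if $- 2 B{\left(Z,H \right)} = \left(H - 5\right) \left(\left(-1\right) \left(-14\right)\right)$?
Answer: $\frac{1}{761241} \approx 1.3136 \cdot 10^{-6}$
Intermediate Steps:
$B{\left(Z,H \right)} = 35 - 7 H$ ($B{\left(Z,H \right)} = - \frac{\left(H - 5\right) \left(\left(-1\right) \left(-14\right)\right)}{2} = - \frac{\left(-5 + H\right) 14}{2} = - \frac{-70 + 14 H}{2} = 35 - 7 H$)
$\frac{1}{757685 + B{\left(295,-503 \right)}} = \frac{1}{757685 + \left(35 - -3521\right)} = \frac{1}{757685 + \left(35 + 3521\right)} = \frac{1}{757685 + 3556} = \frac{1}{761241}$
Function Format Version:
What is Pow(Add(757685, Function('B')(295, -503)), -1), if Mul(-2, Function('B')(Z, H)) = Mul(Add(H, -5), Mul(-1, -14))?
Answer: Rational(1, 761241) ≈ 1.3136e-6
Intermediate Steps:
Function('B')(Z, H) = Add(35, Mul(-7, H)) (Function('B')(Z, H) = Mul(Rational(-1, 2), Mul(Add(H, -5), Mul(-1, -14))) = Mul(Rational(-1, 2), Mul(Add(-5, H), 14)) = Mul(Rational(-1, 2), Add(-70, Mul(14, H))) = Add(35, Mul(-7, H)))
Pow(Add(757685, Function('B')(295, -503)), -1) = Pow(Add(757685, Add(35, Mul(-7, -503))), -1) = Pow(Add(757685, Add(35, 3521)), -1) = Pow(Add(757685, 3556), -1) = Pow(761241, -1) = Rational(1, 761241)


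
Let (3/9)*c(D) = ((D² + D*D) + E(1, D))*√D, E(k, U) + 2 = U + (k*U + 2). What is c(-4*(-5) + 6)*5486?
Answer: 23107032*√26 ≈ 1.1782e+8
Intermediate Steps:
E(k, U) = U + U*k (E(k, U) = -2 + (U + (k*U + 2)) = -2 + (U + (U*k + 2)) = -2 + (U + (2 + U*k)) = -2 + (2 + U + U*k) = U + U*k)
c(D) = 3*√D*(2*D + 2*D²) (c(D) = 3*(((D² + D*D) + D*(1 + 1))*√D) = 3*(((D² + D²) + D*2)*√D) = 3*((2*D² + 2*D)*√D) = 3*((2*D + 2*D²)*√D) = 3*(√D*(2*D + 2*D²)) = 3*√D*(2*D + 2*D²))
c(-4*(-5) + 6)*5486 = (6*(-4*(-5) + 6)^(3/2)*(1 + (-4*(-5) + 6)))*5486 = (6*(20 + 6)^(3/2)*(1 + (20 + 6)))*5486 = (6*26^(3/2)*(1 + 26))*5486 = (6*(26*√26)*27)*5486 = (4212*√26)*5486 = 23107032*√26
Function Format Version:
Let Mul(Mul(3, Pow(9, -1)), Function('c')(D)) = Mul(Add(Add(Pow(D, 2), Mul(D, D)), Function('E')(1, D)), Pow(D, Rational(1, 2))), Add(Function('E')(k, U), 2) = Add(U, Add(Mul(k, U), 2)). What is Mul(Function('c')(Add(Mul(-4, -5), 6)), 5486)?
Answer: Mul(23107032, Pow(26, Rational(1, 2))) ≈ 1.1782e+8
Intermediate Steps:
Function('E')(k, U) = Add(U, Mul(U, k)) (Function('E')(k, U) = Add(-2, Add(U, Add(Mul(k, U), 2))) = Add(-2, Add(U, Add(Mul(U, k), 2))) = Add(-2, Add(U, Add(2, Mul(U, k)))) = Add(-2, Add(2, U, Mul(U, k))) = Add(U, Mul(U, k)))
Function('c')(D) = Mul(3, Pow(D, Rational(1, 2)), Add(Mul(2, D), Mul(2, Pow(D, 2)))) (Function('c')(D) = Mul(3, Mul(Add(Add(Pow(D, 2), Mul(D, D)), Mul(D, Add(1, 1))), Pow(D, Rational(1, 2)))) = Mul(3, Mul(Add(Add(Pow(D, 2), Pow(D, 2)), Mul(D, 2)), Pow(D, Rational(1, 2)))) = Mul(3, Mul(Add(Mul(2, Pow(D, 2)), Mul(2, D)), Pow(D, Rational(1, 2)))) = Mul(3, Mul(Add(Mul(2, D), Mul(2, Pow(D, 2))), Pow(D, Rational(1, 2)))) = Mul(3, Mul(Pow(D, Rational(1, 2)), Add(Mul(2, D), Mul(2, Pow(D, 2))))) = Mul(3, Pow(D, Rational(1, 2)), Add(Mul(2, D), Mul(2, Pow(D, 2)))))
Mul(Function('c')(Add(Mul(-4, -5), 6)), 5486) = Mul(Mul(6, Pow(Add(Mul(-4, -5), 6), Rational(3, 2)), Add(1, Add(Mul(-4, -5), 6))), 5486) = Mul(Mul(6, Pow(Add(20, 6), Rational(3, 2)), Add(1, Add(20, 6))), 5486) = Mul(Mul(6, Pow(26, Rational(3, 2)), Add(1, 26)), 5486) = Mul(Mul(6, Mul(26, Pow(26, Rational(1, 2))), 27), 5486) = Mul(Mul(4212, Pow(26, Rational(1, 2))), 5486) = Mul(23107032, Pow(26, Rational(1, 2)))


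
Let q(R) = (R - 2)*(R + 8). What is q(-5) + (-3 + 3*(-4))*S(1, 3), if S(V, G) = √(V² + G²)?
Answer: -21 - 15*√10 ≈ -68.434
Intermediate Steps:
S(V, G) = √(G² + V²)
q(R) = (-2 + R)*(8 + R)
q(-5) + (-3 + 3*(-4))*S(1, 3) = (-16 + (-5)² + 6*(-5)) + (-3 + 3*(-4))*√(3² + 1²) = (-16 + 25 - 30) + (-3 - 12)*√(9 + 1) = -21 - 15*√10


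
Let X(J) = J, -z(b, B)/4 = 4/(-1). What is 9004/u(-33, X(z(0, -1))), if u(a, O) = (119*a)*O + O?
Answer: -2251/15704 ≈ -0.14334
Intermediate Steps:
z(b, B) = 16 (z(b, B) = -16/(-1) = -16*(-1) = -4*(-4) = 16)
u(a, O) = O + 119*O*a (u(a, O) = 119*O*a + O = O + 119*O*a)
9004/u(-33, X(z(0, -1))) = 9004/((16*(1 + 119*(-33)))) = 9004/((16*(1 - 3927))) = 9004/((16*(-3926))) = 9004/(-62816) = 9004*(-1/62816) = -2251/15704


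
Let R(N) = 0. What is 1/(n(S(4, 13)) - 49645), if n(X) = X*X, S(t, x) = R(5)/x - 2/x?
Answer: -169/8390001 ≈ -2.0143e-5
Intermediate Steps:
S(t, x) = -2/x (S(t, x) = 0/x - 2/x = 0 - 2/x = -2/x)
n(X) = X²
1/(n(S(4, 13)) - 49645) = 1/((-2/13)² - 49645) = 1/(4/169 - 49645) = 1/(-8390001/169) = -169/8390001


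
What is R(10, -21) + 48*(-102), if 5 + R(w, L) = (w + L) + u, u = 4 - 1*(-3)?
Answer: -4905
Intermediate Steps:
u = 7 (u = 4 + 3 = 7)
R(w, L) = 2 + L + w (R(w, L) = -5 + ((w + L) + 7) = -5 + ((L + w) + 7) = -5 + (7 + L + w) = 2 + L + w)
R(10, -21) + 48*(-102) = (2 - 21 + 10) + 48*(-102) = -9 - 4896 = -4905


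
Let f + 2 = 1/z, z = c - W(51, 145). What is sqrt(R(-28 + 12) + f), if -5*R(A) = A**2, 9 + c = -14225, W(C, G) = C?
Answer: I*sqrt(10856071455)/14285 ≈ 7.2938*I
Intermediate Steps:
c = -14234 (c = -9 - 14225 = -14234)
z = -14285 (z = -14234 - 1*51 = -14234 - 51 = -14285)
R(A) = -A**2/5
f = -28571/14285 (f = -2 + 1/(-14285) = -2 - 1/14285 = -28571/14285 ≈ -2.0001)
sqrt(R(-28 + 12) + f) = sqrt(-(-28 + 12)**2/5 - 28571/14285) = sqrt(-1/5*(-16)**2 - 28571/14285) = sqrt(-1/5*256 - 28571/14285) = sqrt(-256/5 - 28571/14285) = sqrt(-759963/14285) = I*sqrt(10856071455)/14285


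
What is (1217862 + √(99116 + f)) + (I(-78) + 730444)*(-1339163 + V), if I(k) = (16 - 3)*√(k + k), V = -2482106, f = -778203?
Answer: -2791221795574 + I*√679087 - 99352994*I*√39 ≈ -2.7912e+12 - 6.2046e+8*I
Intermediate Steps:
I(k) = 13*√2*√k (I(k) = 13*√(2*k) = 13*(√2*√k) = 13*√2*√k)
(1217862 + √(99116 + f)) + (I(-78) + 730444)*(-1339163 + V) = (1217862 + √(99116 - 778203)) + (13*√2*√(-78) + 730444)*(-1339163 - 2482106) = (1217862 + √(-679087)) + (13*√2*(I*√78) + 730444)*(-3821269) = (1217862 + I*√679087) + (26*I*√39 + 730444)*(-3821269) = (1217862 + I*√679087) + (730444 + 26*I*√39)*(-3821269) = (1217862 + I*√679087) + (-2791223013436 - 99352994*I*√39) = -2791221795574 + I*√679087 - 99352994*I*√39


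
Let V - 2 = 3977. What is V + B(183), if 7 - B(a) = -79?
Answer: 4065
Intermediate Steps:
V = 3979 (V = 2 + 3977 = 3979)
B(a) = 86 (B(a) = 7 - 1*(-79) = 7 + 79 = 86)
V + B(183) = 3979 + 86 = 4065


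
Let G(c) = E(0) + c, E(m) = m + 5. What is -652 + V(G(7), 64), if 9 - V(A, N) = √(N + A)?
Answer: -643 - 2*√19 ≈ -651.72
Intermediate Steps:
E(m) = 5 + m
G(c) = 5 + c (G(c) = (5 + 0) + c = 5 + c)
V(A, N) = 9 - √(A + N) (V(A, N) = 9 - √(N + A) = 9 - √(A + N))
-652 + V(G(7), 64) = -652 + (9 - √((5 + 7) + 64)) = -652 + (9 - √(12 + 64)) = -652 + (9 - √76) = -652 + (9 - 2*√19) = -643 - 2*√19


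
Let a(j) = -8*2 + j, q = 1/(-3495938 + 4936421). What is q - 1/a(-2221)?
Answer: 1442720/3222360471 ≈ 0.00044772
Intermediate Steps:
q = 1/1440483 ≈ 6.9421e-7
a(j) = -16 + j
q - 1/a(-2221) = 1/1440483 - 1/(-16 - 2221) = 1/1440483 - 1/(-2237) = 1/1440483 - 1*(-1/2237) = 1/1440483 + 1/2237 = 1442720/3222360471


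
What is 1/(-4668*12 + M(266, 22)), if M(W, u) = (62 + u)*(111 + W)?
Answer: -1/24348 ≈ -4.1071e-5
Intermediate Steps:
1/(-4668*12 + M(266, 22)) = 1/(-4668*12 + (6882 + 62*266 + 111*22 + 266*22)) = 1/(-56016 + (6882 + 16492 + 2442 + 5852)) = 1/(-56016 + 31668) = 1/(-24348) = -1/24348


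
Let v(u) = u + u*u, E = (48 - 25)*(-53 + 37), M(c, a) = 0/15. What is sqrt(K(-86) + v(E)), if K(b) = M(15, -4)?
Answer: 4*sqrt(8441) ≈ 367.50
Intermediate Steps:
M(c, a) = 0 (M(c, a) = 0*(1/15) = 0)
E = -368 (E = 23*(-16) = -368)
v(u) = u + u**2
K(b) = 0
sqrt(K(-86) + v(E)) = sqrt(0 - 368*(1 - 368)) = sqrt(0 - 368*(-367)) = sqrt(0 + 135056) = sqrt(135056) = 4*sqrt(8441)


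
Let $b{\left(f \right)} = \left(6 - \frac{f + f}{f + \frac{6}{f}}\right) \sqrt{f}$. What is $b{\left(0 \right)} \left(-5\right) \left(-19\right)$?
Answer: $0$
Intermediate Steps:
$b{\left(f \right)} = \sqrt{f} \left(6 - \frac{2 f}{f + \frac{6}{f}}\right)$ ($b{\left(f \right)} = \left(6 - \frac{2 f}{f + \frac{6}{f}}\right) \sqrt{f} = \sqrt{f} \left(6 - \frac{2 f}{f + \frac{6}{f}}\right)$)
$b{\left(0 \right)} \left(-5\right) \left(-19\right) = \frac{4 \sqrt{0} \left(9 + 0^{2}\right)}{6 + 0^{2}} \left(-5\right) \left(-19\right) = 4 \cdot 0 \frac{1}{6 + 0} \left(9 + 0\right) \left(-5\right) \left(-19\right) = 4 \cdot 0 \cdot \frac{1}{6} \cdot 9 \left(-5\right) \left(-19\right) = 0 \left(-5\right) \left(-19\right) = 0 \left(-19\right) = 0$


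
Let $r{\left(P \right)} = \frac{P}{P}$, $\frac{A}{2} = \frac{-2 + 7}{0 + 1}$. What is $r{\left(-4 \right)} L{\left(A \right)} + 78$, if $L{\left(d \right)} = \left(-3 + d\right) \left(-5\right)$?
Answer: $43$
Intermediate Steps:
$A = 10$ ($A = 2 \frac{-2 + 7}{0 + 1} = 2 \cdot \frac{5}{1} = 2 \cdot 5 \cdot 1 = 2 \cdot 5 = 10$)
$r{\left(P \right)} = 1$
$L{\left(d \right)} = 15 - 5 d$
$r{\left(-4 \right)} L{\left(A \right)} + 78 = 1 \left(15 - 50\right) + 78 = 1 \left(-35\right) + 78 = -35 + 78 = 43$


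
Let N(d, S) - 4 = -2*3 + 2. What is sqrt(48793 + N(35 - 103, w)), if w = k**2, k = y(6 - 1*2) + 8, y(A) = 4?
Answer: sqrt(48793) ≈ 220.89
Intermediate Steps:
k = 12 (k = 4 + 8 = 12)
w = 144 (w = 12**2 = 144)
N(d, S) = 0 (N(d, S) = 4 + (-2*3 + 2) = 4 + (-6 + 2) = 4 - 4 = 0)
sqrt(48793 + N(35 - 103, w)) = sqrt(48793 + 0) = sqrt(48793)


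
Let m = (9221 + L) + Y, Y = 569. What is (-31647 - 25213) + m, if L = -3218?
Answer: -50288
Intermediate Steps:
m = 6572 (m = (9221 - 3218) + 569 = 6003 + 569 = 6572)
(-31647 - 25213) + m = (-31647 - 25213) + 6572 = -56860 + 6572 = -50288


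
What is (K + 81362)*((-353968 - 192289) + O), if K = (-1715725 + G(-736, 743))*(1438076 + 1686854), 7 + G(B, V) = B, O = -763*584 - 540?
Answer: 5323018062392402542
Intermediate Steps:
O = -446132 (O = -445592 - 540 = -446132)
G(B, V) = -7 + B
K = -5363842347240 (K = (-1715725 + (-7 - 736))*(1438076 + 1686854) = (-1715725 - 743)*3124930 = -1716468*3124930 = -5363842347240)
(K + 81362)*((-353968 - 192289) + O) = (-5363842347240 + 81362)*((-353968 - 192289) - 446132) = -5363842265878*(-546257 - 446132) = -5363842265878*(-992389) = 5323018062392402542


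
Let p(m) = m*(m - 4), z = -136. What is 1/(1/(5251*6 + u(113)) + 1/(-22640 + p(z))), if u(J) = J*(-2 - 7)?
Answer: -36586800/8963 ≈ -4082.0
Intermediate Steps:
u(J) = -9*J (u(J) = J*(-9) = -9*J)
p(m) = m*(-4 + m)
1/(1/(5251*6 + u(113)) + 1/(-22640 + p(z))) = 1/(1/(5251*6 - 9*113) + 1/(-22640 - 136*(-4 - 136))) = 1/(1/(31506 - 1017) + 1/(-22640 - 136*(-140))) = 1/(1/30489 + 1/(-22640 + 19040)) = 1/(1/30489 + 1/(-3600)) = 1/(1/30489 - 1/3600) = 1/(-8963/36586800) = -36586800/8963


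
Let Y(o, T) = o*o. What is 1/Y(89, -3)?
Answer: 1/7921 ≈ 0.00012625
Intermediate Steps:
Y(o, T) = o**2
1/Y(89, -3) = 1/(89**2) = 1/7921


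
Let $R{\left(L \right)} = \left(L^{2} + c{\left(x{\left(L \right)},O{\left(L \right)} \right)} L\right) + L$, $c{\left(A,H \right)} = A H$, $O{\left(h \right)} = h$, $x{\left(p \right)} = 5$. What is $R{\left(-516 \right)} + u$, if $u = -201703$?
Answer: $1395317$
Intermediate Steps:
$R{\left(L \right)} = L + 6 L^{2}$ ($R{\left(L \right)} = \left(L^{2} + 5 L L\right) + L = \left(L^{2} + 5 L^{2}\right) + L = 6 L^{2} + L = L + 6 L^{2}$)
$R{\left(-516 \right)} + u = - 516 \left(1 + 6 \left(-516\right)\right) - 201703 = - 516 \left(1 - 3096\right) - 201703 = \left(-516\right) \left(-3095\right) - 201703 = 1597020 - 201703 = 1395317$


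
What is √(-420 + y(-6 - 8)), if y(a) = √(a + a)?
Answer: √(-420 + 2*I*√7) ≈ 0.1291 + 20.494*I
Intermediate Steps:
y(a) = √2*√a (y(a) = √(2*a) = √2*√a)
√(-420 + y(-6 - 8)) = √(-420 + √2*√(-6 - 8)) = √(-420 + √2*√(-14)) = √(-420 + √2*(I*√14)) = √(-420 + 2*I*√7)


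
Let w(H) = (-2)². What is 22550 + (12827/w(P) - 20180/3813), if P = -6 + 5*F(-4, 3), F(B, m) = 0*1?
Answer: 392761231/15252 ≈ 25751.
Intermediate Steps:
F(B, m) = 0
P = -6 (P = -6 + 5*0 = -6 + 0 = -6)
w(H) = 4
22550 + (12827/w(P) - 20180/3813) = 22550 + (12827/4 - 20180/3813) = 22550 + 48828631/15252 = 392761231/15252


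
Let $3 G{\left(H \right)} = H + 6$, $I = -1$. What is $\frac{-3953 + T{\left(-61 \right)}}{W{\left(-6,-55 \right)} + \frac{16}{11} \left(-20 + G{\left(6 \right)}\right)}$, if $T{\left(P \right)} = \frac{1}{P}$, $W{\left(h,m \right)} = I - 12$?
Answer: $\frac{884158}{8113} \approx 108.98$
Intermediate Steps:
$G{\left(H \right)} = 2 + \frac{H}{3}$ ($G{\left(H \right)} = \frac{H + 6}{3} = \frac{6 + H}{3} = 2 + \frac{H}{3}$)
$W{\left(h,m \right)} = -13$ ($W{\left(h,m \right)} = -1 - 12 = -13$)
$\frac{-3953 + T{\left(-61 \right)}}{W{\left(-6,-55 \right)} + \frac{16}{11} \left(-20 + G{\left(6 \right)}\right)} = \frac{-3953 + \frac{1}{-61}}{-13 + \frac{16}{11} \left(-20 + \left(2 + \frac{1}{3} \cdot 6\right)\right)} = \frac{-3953 - \frac{1}{61}}{-13 + 16 \cdot \frac{1}{11} \left(-20 + \left(2 + 2\right)\right)} = - \frac{241134}{61 \left(-13 + \frac{16 \left(-20 + 4\right)}{11}\right)} = - \frac{241134}{61 \left(-13 + \frac{16}{11} \left(-16\right)\right)} = - \frac{241134}{61 \left(-13 - \frac{256}{11}\right)} = - \frac{241134}{61 \left(- \frac{399}{11}\right)} = \left(- \frac{241134}{61}\right) \left(- \frac{11}{399}\right) = \frac{884158}{8113}$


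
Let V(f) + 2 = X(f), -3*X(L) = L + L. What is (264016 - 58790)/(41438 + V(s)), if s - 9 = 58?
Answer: 307839/62087 ≈ 4.9582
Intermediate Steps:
s = 67 (s = 9 + 58 = 67)
X(L) = -2*L/3 (X(L) = -(L + L)/3 = -2*L/3)
V(f) = -2 - 2*f/3
(264016 - 58790)/(41438 + V(s)) = (264016 - 58790)/(41438 + (-2 - ⅔*67)) = 205226/(41438 + (-2 - 134/3)) = 205226/(41438 - 140/3) = 205226/(124174/3) = 205226*(3/124174) = 307839/62087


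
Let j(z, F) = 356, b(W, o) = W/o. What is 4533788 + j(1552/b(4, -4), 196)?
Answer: 4534144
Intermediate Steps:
4533788 + j(1552/b(4, -4), 196) = 4533788 + 356 = 4534144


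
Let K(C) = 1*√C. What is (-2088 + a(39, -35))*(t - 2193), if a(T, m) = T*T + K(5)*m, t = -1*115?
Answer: 1308636 + 80780*√5 ≈ 1.4893e+6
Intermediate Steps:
K(C) = √C
t = -115
a(T, m) = T² + m*√5 (a(T, m) = T*T + √5*m = T² + m*√5)
(-2088 + a(39, -35))*(t - 2193) = (-2088 + (39² - 35*√5))*(-115 - 2193) = (-2088 + (1521 - 35*√5))*(-2308) = (-567 - 35*√5)*(-2308) = 1308636 + 80780*√5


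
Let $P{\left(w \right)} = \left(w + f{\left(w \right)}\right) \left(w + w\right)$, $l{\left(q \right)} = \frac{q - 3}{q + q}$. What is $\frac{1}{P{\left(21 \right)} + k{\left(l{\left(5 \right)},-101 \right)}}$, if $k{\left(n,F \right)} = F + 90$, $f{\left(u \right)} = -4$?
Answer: $\frac{1}{703} \approx 0.0014225$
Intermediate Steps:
$l{\left(q \right)} = \frac{-3 + q}{2 q}$
$P{\left(w \right)} = 2 w \left(-4 + w\right)$ ($P{\left(w \right)} = \left(w - 4\right) \left(w + w\right) = \left(-4 + w\right) 2 w = 2 w \left(-4 + w\right)$)
$k{\left(n,F \right)} = 90 + F$
$\frac{1}{P{\left(21 \right)} + k{\left(l{\left(5 \right)},-101 \right)}} = \frac{1}{2 \cdot 21 \left(-4 + 21\right) + \left(90 - 101\right)} = \frac{1}{2 \cdot 21 \cdot 17 - 11} = \frac{1}{714 - 11} = \frac{1}{703}$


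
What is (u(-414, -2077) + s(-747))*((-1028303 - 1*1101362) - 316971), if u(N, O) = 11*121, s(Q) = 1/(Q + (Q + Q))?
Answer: -7297752461720/2241 ≈ -3.2565e+9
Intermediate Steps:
s(Q) = 1/(3*Q) (s(Q) = 1/(Q + 2*Q) = 1/(3*Q))
u(N, O) = 1331
(u(-414, -2077) + s(-747))*((-1028303 - 1*1101362) - 316971) = (1331 + (⅓)/(-747))*((-1028303 - 1*1101362) - 316971) = (1331 + (⅓)*(-1/747))*((-1028303 - 1101362) - 316971) = (1331 - 1/2241)*(-2129665 - 316971) = (2982770/2241)*(-2446636) = -7297752461720/2241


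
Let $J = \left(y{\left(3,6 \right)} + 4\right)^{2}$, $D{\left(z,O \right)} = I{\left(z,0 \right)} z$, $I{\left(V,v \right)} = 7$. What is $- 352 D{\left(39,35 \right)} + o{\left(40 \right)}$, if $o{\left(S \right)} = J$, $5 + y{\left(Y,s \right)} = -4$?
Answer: $-96071$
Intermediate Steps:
$y{\left(Y,s \right)} = -9$ ($y{\left(Y,s \right)} = -5 - 4 = -9$)
$D{\left(z,O \right)} = 7 z$
$J = 25$ ($J = \left(-9 + 4\right)^{2} = \left(-5\right)^{2} = 25$)
$o{\left(S \right)} = 25$
$- 352 D{\left(39,35 \right)} + o{\left(40 \right)} = - 352 \cdot 7 \cdot 39 + 25 = \left(-352\right) 273 + 25 = -96096 + 25 = -96071$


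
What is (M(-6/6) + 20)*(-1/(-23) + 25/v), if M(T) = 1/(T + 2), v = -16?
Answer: -11739/368 ≈ -31.899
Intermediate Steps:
M(T) = 1/(2 + T)
(M(-6/6) + 20)*(-1/(-23) + 25/v) = (1/(2 - 6/6) + 20)*(-1/(-23) + 25/(-16)) = (1/(2 - 6*⅙) + 20)*(-1*(-1/23) + 25*(-1/16)) = (1/(2 - 1) + 20)*(1/23 - 25/16) = (1/1 + 20)*(-559/368) = (1 + 20)*(-559/368) = 21*(-559/368) = -11739/368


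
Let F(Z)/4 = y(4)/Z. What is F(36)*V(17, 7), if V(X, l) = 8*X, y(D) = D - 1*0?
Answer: 544/9 ≈ 60.444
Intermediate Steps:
y(D) = D (y(D) = D + 0 = D)
F(Z) = 16/Z (F(Z) = 4*(4/Z) = 16/Z)
F(36)*V(17, 7) = (16/36)*(8*17) = (16*(1/36))*136 = (4/9)*136 = 544/9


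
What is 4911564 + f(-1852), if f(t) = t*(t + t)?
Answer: 11771372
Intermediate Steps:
f(t) = 2*t² (f(t) = t*(2*t) = 2*t²)
4911564 + f(-1852) = 4911564 + 2*(-1852)² = 4911564 + 2*3429904 = 4911564 + 6859808 = 11771372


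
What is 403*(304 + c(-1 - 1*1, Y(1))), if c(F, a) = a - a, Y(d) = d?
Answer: 122512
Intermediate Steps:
c(F, a) = 0
403*(304 + c(-1 - 1*1, Y(1))) = 403*(304 + 0) = 403*304 = 122512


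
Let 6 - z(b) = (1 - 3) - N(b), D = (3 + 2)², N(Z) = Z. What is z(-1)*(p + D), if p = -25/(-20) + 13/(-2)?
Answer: 553/4 ≈ 138.25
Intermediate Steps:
D = 25 (D = 5² = 25)
z(b) = 8 + b (z(b) = 6 - ((1 - 3) - b) = 6 - (-2 - b) = 6 + (2 + b) = 8 + b)
p = -21/4 (p = -25*(-1/20) + 13*(-½) = 5/4 - 13/2 = -21/4 ≈ -5.2500)
z(-1)*(p + D) = (8 - 1)*(-21/4 + 25) = 7*(79/4) = 553/4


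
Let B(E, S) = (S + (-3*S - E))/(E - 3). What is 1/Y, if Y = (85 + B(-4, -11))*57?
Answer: 7/32433 ≈ 0.00021583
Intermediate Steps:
B(E, S) = (-E - 2*S)/(-3 + E) (B(E, S) = (S + (-E - 3*S))/(-3 + E) = (-E - 2*S)/(-3 + E))
Y = 32433/7 (Y = (85 + (-1*(-4) - 2*(-11))/(-3 - 4))*57 = (85 + (4 + 22)/(-7))*57 = (85 - ⅐*26)*57 = (85 - 26/7)*57 = (569/7)*57 = 32433/7 ≈ 4633.3)
1/Y = 1/(32433/7) = 7/32433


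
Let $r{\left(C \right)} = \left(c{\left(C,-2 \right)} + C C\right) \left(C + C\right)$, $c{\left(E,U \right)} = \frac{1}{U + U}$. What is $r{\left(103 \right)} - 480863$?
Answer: $\frac{3409079}{2} \approx 1.7045 \cdot 10^{6}$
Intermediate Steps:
$c{\left(E,U \right)} = \frac{1}{2 U}$
$r{\left(C \right)} = 2 C \left(- \frac{1}{4} + C^{2}\right)$ ($r{\left(C \right)} = \left(\frac{1}{2 \left(-2\right)} + C C\right) \left(C + C\right) = \left(\frac{1}{2} \left(- \frac{1}{2}\right) + C^{2}\right) 2 C = \left(- \frac{1}{4} + C^{2}\right) 2 C = 2 C \left(- \frac{1}{4} + C^{2}\right)$)
$r{\left(103 \right)} - 480863 = \left(2 \cdot 103^{3} - \frac{103}{2}\right) - 480863 = \left(2 \cdot 1092727 - \frac{103}{2}\right) - 480863 = \left(2185454 - \frac{103}{2}\right) - 480863 = \frac{4370805}{2} - 480863 = \frac{3409079}{2}$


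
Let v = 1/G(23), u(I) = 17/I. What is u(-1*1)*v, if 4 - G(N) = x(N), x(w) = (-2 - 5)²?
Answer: 17/45 ≈ 0.37778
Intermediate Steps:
x(w) = 49 (x(w) = (-7)² = 49)
G(N) = -45 (G(N) = 4 - 1*49 = 4 - 49 = -45)
v = -1/45 (v = 1/(-45) = -1/45 ≈ -0.022222)
u(-1*1)*v = (17/((-1*1)))*(-1/45) = (17/(-1))*(-1/45) = (17*(-1))*(-1/45) = -17*(-1/45) = 17/45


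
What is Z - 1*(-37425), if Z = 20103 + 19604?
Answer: 77132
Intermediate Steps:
Z = 39707
Z - 1*(-37425) = 39707 - 1*(-37425) = 39707 + 37425 = 77132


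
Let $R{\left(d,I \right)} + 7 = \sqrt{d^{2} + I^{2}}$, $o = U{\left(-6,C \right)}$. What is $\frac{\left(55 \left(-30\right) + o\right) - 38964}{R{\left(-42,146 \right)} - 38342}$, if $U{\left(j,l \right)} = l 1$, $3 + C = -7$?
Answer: $\frac{1557889776}{1470622721} + \frac{81248 \sqrt{5770}}{1470622721} \approx 1.0635$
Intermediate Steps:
$C = -10$ ($C = -3 - 7 = -10$)
$U{\left(j,l \right)} = l$
$o = -10$
$R{\left(d,I \right)} = -7 + \sqrt{I^{2} + d^{2}}$ ($R{\left(d,I \right)} = -7 + \sqrt{d^{2} + I^{2}} = -7 + \sqrt{I^{2} + d^{2}}$)
$\frac{\left(55 \left(-30\right) + o\right) - 38964}{R{\left(-42,146 \right)} - 38342} = \frac{\left(55 \left(-30\right) - 10\right) - 38964}{\left(-7 + \sqrt{146^{2} + \left(-42\right)^{2}}\right) - 38342} = \frac{\left(-1650 - 10\right) - 38964}{\left(-7 + \sqrt{21316 + 1764}\right) - 38342} = \frac{-1660 - 38964}{\left(-7 + \sqrt{23080}\right) - 38342} = - \frac{40624}{\left(-7 + 2 \sqrt{5770}\right) - 38342} = - \frac{40624}{-38349 + 2 \sqrt{5770}}$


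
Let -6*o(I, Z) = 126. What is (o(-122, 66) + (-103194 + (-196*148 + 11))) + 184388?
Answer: 52176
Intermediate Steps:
o(I, Z) = -21 (o(I, Z) = -⅙*126 = -21)
(o(-122, 66) + (-103194 + (-196*148 + 11))) + 184388 = (-21 + (-103194 + (-196*148 + 11))) + 184388 = (-21 + (-103194 + (-29008 + 11))) + 184388 = (-21 + (-103194 - 28997)) + 184388 = (-21 - 132191) + 184388 = -132212 + 184388 = 52176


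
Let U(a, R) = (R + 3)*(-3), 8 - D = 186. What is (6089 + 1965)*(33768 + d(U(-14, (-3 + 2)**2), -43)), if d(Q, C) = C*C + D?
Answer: 285425706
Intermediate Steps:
D = -178 (D = 8 - 1*186 = 8 - 186 = -178)
U(a, R) = -9 - 3*R (U(a, R) = (3 + R)*(-3) = -9 - 3*R)
d(Q, C) = -178 + C**2 (d(Q, C) = C*C - 178 = C**2 - 178 = -178 + C**2)
(6089 + 1965)*(33768 + d(U(-14, (-3 + 2)**2), -43)) = (6089 + 1965)*(33768 + (-178 + (-43)**2)) = 8054*(33768 + (-178 + 1849)) = 8054*(33768 + 1671) = 8054*35439 = 285425706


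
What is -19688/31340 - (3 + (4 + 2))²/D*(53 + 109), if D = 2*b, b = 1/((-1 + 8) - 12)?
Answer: 257022253/7835 ≈ 32804.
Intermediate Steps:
b = -⅕ (b = 1/(7 - 12) = 1/(-5) = -⅕ ≈ -0.20000)
D = -⅖ (D = 2*(-⅕) = -⅖ ≈ -0.40000)
-19688/31340 - (3 + (4 + 2))²/D*(53 + 109) = -19688/31340 - (3 + (4 + 2))²/(-⅖)*(53 + 109) = -19688*1/31340 - (3 + 6)²*(-5/2)*162 = -4922/7835 - 9²*(-5/2)*162 = -4922/7835 - 81*(-5/2)*162 = -4922/7835 - (-405)*162/2 = -4922/7835 - 1*(-32805) = -4922/7835 + 32805 = 257022253/7835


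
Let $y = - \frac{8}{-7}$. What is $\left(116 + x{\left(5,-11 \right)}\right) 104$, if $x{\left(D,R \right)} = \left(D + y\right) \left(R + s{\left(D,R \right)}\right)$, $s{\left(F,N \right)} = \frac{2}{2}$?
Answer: $\frac{39728}{7} \approx 5675.4$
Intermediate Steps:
$s{\left(F,N \right)} = 1$ ($s{\left(F,N \right)} = 2 \cdot \frac{1}{2} = 1$)
$y = \frac{8}{7}$ ($y = \left(-8\right) \left(- \frac{1}{7}\right) = \frac{8}{7} \approx 1.1429$)
$x{\left(D,R \right)} = \left(1 + R\right) \left(\frac{8}{7} + D\right)$ ($x{\left(D,R \right)} = \left(D + \frac{8}{7}\right) \left(R + 1\right) = \left(\frac{8}{7} + D\right) \left(1 + R\right) = \left(1 + R\right) \left(\frac{8}{7} + D\right)$)
$\left(116 + x{\left(5,-11 \right)}\right) 104 = \left(116 + \left(\frac{8}{7} + 5 + \frac{8}{7} \left(-11\right) + 5 \left(-11\right)\right)\right) 104 = \left(116 + \left(\frac{8}{7} + 5 - \frac{88}{7} - 55\right)\right) 104 = \left(116 - \frac{430}{7}\right) 104 = \frac{382}{7} \cdot 104 = \frac{39728}{7}$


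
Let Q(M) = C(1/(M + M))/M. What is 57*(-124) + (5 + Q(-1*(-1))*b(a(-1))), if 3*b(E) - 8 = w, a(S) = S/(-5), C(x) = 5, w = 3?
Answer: -21134/3 ≈ -7044.7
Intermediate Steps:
a(S) = -S/5 (a(S) = S*(-⅕) = -S/5)
b(E) = 11/3 (b(E) = 8/3 + (⅓)*3 = 8/3 + 1 = 11/3)
Q(M) = 5/M
57*(-124) + (5 + Q(-1*(-1))*b(a(-1))) = 57*(-124) + (5 + (5/((-1*(-1))))*(11/3)) = -7068 + (5 + (5/1)*(11/3)) = -7068 + (5 + (5*1)*(11/3)) = -7068 + (5 + 5*(11/3)) = -7068 + (5 + 55/3) = -7068 + 70/3 = -21134/3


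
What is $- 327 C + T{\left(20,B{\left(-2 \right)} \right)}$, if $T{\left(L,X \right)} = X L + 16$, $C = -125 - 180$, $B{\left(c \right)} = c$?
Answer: $99711$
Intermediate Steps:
$C = -305$ ($C = -125 - 180 = -305$)
$T{\left(L,X \right)} = 16 + L X$ ($T{\left(L,X \right)} = L X + 16 = 16 + L X$)
$- 327 C + T{\left(20,B{\left(-2 \right)} \right)} = \left(-327\right) \left(-305\right) + \left(16 + 20 \left(-2\right)\right) = 99735 + \left(16 - 40\right) = 99735 - 24 = 99711$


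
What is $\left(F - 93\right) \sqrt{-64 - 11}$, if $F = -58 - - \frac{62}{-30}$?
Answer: $- \frac{2296 i \sqrt{3}}{3} \approx - 1325.6 i$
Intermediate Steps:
$F = - \frac{901}{15}$ ($F = -58 - \left(-62\right) \left(- \frac{1}{30}\right) = -58 - \frac{31}{15} = - \frac{901}{15} \approx -60.067$)
$\left(F - 93\right) \sqrt{-64 - 11} = \left(- \frac{901}{15} - 93\right) \sqrt{-64 - 11} = - \frac{2296 \sqrt{-75}}{15} = - \frac{2296 \cdot 5 i \sqrt{3}}{15} = - \frac{2296 i \sqrt{3}}{3}$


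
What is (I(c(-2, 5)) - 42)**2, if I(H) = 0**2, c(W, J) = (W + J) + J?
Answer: 1764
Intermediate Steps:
c(W, J) = W + 2*J (c(W, J) = (J + W) + J = W + 2*J)
I(H) = 0
(I(c(-2, 5)) - 42)**2 = (0 - 42)**2 = (-42)**2 = 1764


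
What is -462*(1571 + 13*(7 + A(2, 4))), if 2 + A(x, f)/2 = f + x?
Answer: -815892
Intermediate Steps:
A(x, f) = -4 + 2*f + 2*x (A(x, f) = -4 + 2*(f + x) = -4 + (2*f + 2*x) = -4 + 2*f + 2*x)
-462*(1571 + 13*(7 + A(2, 4))) = -462*(1571 + 13*(7 + (-4 + 2*4 + 2*2))) = -462*(1571 + 13*(7 + (-4 + 8 + 4))) = -462*(1571 + 13*(7 + 8)) = -462*(1571 + 13*15) = -462*(1571 + 195) = -462*1766 = -815892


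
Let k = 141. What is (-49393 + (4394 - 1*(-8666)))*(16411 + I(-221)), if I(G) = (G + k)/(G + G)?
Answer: -131775104043/221 ≈ -5.9627e+8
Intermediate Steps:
I(G) = (141 + G)/(2*G) (I(G) = (G + 141)/(G + G) = (141 + G)/((2*G)) = (141 + G)*(1/(2*G)) = (141 + G)/(2*G))
(-49393 + (4394 - 1*(-8666)))*(16411 + I(-221)) = (-49393 + (4394 - 1*(-8666)))*(16411 + (1/2)*(141 - 221)/(-221)) = (-49393 + (4394 + 8666))*(16411 + (1/2)*(-1/221)*(-80)) = (-49393 + 13060)*(16411 + 40/221) = -36333*3626871/221 = -131775104043/221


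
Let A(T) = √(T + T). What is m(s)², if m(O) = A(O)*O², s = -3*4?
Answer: -497664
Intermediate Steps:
s = -12
A(T) = √2*√T (A(T) = √(2*T) = √2*√T)
m(O) = √2*O^(5/2) (m(O) = (√2*√O)*O² = √2*O^(5/2))
m(s)² = (√2*(-12)^(5/2))² = (√2*(288*I*√3))² = (288*I*√6)² = -497664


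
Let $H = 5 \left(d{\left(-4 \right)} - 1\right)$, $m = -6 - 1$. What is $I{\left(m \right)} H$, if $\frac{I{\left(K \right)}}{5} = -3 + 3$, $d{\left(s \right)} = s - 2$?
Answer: $0$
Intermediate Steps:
$d{\left(s \right)} = -2 + s$
$m = -7$ ($m = -6 - 1 = -7$)
$I{\left(K \right)} = 0$ ($I{\left(K \right)} = 5 \left(-3 + 3\right) = 5 \cdot 0 = 0$)
$H = -35$ ($H = 5 \left(\left(-2 - 4\right) - 1\right) = 5 \left(-6 - 1\right) = 5 \left(-7\right) = -35$)
$I{\left(m \right)} H = 0 \left(-35\right) = 0$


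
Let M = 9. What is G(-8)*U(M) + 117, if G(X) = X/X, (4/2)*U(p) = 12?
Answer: 123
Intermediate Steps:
U(p) = 6 (U(p) = (1/2)*12 = 6)
G(X) = 1
G(-8)*U(M) + 117 = 1*6 + 117 = 6 + 117 = 123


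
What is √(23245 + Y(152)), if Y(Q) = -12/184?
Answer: √49186282/46 ≈ 152.46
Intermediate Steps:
Y(Q) = -3/46 (Y(Q) = -12*1/184 = -3/46)
√(23245 + Y(152)) = √(23245 - 3/46) = √(1069267/46) = √49186282/46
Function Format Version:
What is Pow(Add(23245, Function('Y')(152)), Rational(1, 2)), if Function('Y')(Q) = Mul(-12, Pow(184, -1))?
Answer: Mul(Rational(1, 46), Pow(49186282, Rational(1, 2))) ≈ 152.46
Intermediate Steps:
Function('Y')(Q) = Rational(-3, 46) (Function('Y')(Q) = Mul(-12, Rational(1, 184)) = Rational(-3, 46))
Pow(Add(23245, Function('Y')(152)), Rational(1, 2)) = Pow(Add(23245, Rational(-3, 46)), Rational(1, 2)) = Pow(Rational(1069267, 46), Rational(1, 2)) = Mul(Rational(1, 46), Pow(49186282, Rational(1, 2)))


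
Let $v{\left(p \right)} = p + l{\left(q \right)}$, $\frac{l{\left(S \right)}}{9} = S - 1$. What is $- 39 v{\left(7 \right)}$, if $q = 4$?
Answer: $-1326$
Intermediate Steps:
$l{\left(S \right)} = -9 + 9 S$ ($l{\left(S \right)} = 9 \left(S - 1\right) = 9 \left(-1 + S\right) = -9 + 9 S$)
$v{\left(p \right)} = 27 + p$ ($v{\left(p \right)} = p + \left(-9 + 9 \cdot 4\right) = p + \left(-9 + 36\right) = p + 27 = 27 + p$)
$- 39 v{\left(7 \right)} = - 39 \left(27 + 7\right) = \left(-39\right) 34 = -1326$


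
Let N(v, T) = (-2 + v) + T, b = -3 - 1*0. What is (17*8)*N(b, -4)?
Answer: -1224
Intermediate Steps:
b = -3 (b = -3 + 0 = -3)
N(v, T) = -2 + T + v
(17*8)*N(b, -4) = (17*8)*(-2 - 4 - 3) = 136*(-9) = -1224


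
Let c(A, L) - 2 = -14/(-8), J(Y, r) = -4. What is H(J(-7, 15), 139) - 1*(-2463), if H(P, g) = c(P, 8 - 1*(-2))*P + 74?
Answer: 2522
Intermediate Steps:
c(A, L) = 15/4 (c(A, L) = 2 - 14/(-8) = 2 - 14*(-⅛) = 2 + 7/4 = 15/4)
H(P, g) = 74 + 15*P/4 (H(P, g) = 15*P/4 + 74 = 74 + 15*P/4)
H(J(-7, 15), 139) - 1*(-2463) = (74 + (15/4)*(-4)) - 1*(-2463) = (74 - 15) + 2463 = 59 + 2463 = 2522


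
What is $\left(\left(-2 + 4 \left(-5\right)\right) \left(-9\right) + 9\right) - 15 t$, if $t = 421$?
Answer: $-6108$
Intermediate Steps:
$\left(\left(-2 + 4 \left(-5\right)\right) \left(-9\right) + 9\right) - 15 t = \left(\left(-2 + 4 \left(-5\right)\right) \left(-9\right) + 9\right) - 6315 = \left(\left(-2 - 20\right) \left(-9\right) + 9\right) - 6315 = \left(\left(-22\right) \left(-9\right) + 9\right) - 6315 = \left(198 + 9\right) - 6315 = 207 - 6315 = -6108$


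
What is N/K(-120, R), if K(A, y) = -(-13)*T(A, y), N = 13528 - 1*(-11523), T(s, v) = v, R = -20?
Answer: -1927/20 ≈ -96.350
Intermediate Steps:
N = 25051 (N = 13528 + 11523 = 25051)
K(A, y) = 13*y (K(A, y) = -(-13)*y = 13*y)
N/K(-120, R) = 25051/((13*(-20))) = 25051/(-260) = 25051*(-1/260) = -1927/20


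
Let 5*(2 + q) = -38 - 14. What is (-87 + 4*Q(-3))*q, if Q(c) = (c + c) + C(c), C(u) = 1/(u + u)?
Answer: 4154/3 ≈ 1384.7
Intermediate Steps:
q = -62/5 (q = -2 + (-38 - 14)/5 = -2 + (⅕)*(-52) = -2 - 52/5 = -62/5 ≈ -12.400)
C(u) = 1/(2*u)
Q(c) = 1/(2*c) + 2*c (Q(c) = (c + c) + 1/(2*c) = 2*c + 1/(2*c) = 1/(2*c) + 2*c)
(-87 + 4*Q(-3))*q = (-87 + 4*((½)/(-3) + 2*(-3)))*(-62/5) = (-87 + 4*((½)*(-⅓) - 6))*(-62/5) = (-87 + 4*(-⅙ - 6))*(-62/5) = (-87 + 4*(-37/6))*(-62/5) = (-87 - 74/3)*(-62/5) = -335/3*(-62/5) = 4154/3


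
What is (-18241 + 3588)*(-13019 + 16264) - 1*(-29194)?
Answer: -47519791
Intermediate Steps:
(-18241 + 3588)*(-13019 + 16264) - 1*(-29194) = -14653*3245 + 29194 = -47548985 + 29194 = -47519791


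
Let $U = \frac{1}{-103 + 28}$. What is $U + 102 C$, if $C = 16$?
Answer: $\frac{122399}{75} \approx 1632.0$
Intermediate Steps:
$U = - \frac{1}{75}$ ($U = \frac{1}{-75} = - \frac{1}{75} \approx -0.013333$)
$U + 102 C = - \frac{1}{75} + 102 \cdot 16 = - \frac{1}{75} + 1632 = \frac{122399}{75}$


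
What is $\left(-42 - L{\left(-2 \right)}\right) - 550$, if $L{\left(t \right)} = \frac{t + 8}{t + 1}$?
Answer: $-586$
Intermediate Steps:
$L{\left(t \right)} = \frac{8 + t}{1 + t}$
$\left(-42 - L{\left(-2 \right)}\right) - 550 = \left(-42 - \frac{8 - 2}{1 - 2}\right) - 550 = \left(-42 - \frac{1}{-1} \cdot 6\right) - 550 = \left(-42 - \left(-1\right) 6\right) - 550 = \left(-42 - -6\right) - 550 = \left(-42 + 6\right) - 550 = -36 - 550 = -586$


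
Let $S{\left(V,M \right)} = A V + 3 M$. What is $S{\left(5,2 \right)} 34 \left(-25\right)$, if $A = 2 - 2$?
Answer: $-5100$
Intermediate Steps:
$A = 0$ ($A = 2 - 2 = 0$)
$S{\left(V,M \right)} = 3 M$ ($S{\left(V,M \right)} = 0 V + 3 M = 0 + 3 M = 3 M$)
$S{\left(5,2 \right)} 34 \left(-25\right) = 3 \cdot 2 \cdot 34 \left(-25\right) = 6 \cdot 34 \left(-25\right) = 204 \left(-25\right) = -5100$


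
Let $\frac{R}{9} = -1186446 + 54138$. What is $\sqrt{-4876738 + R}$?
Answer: $i \sqrt{15067510} \approx 3881.7 i$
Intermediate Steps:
$R = -10190772$ ($R = 9 \left(-1186446 + 54138\right) = 9 \left(-1132308\right) = -10190772$)
$\sqrt{-4876738 + R} = \sqrt{-4876738 - 10190772} = \sqrt{-15067510} = i \sqrt{15067510}$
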